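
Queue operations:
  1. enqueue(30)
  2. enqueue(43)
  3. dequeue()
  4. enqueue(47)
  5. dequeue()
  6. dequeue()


enqueue(30) -> [30]
enqueue(43) -> [30, 43]
dequeue()->30, [43]
enqueue(47) -> [43, 47]
dequeue()->43, [47]
dequeue()->47, []

Final queue: []


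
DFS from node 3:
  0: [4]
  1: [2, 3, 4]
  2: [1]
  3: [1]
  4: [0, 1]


Visit 3, push [1]
Visit 1, push [4, 2]
Visit 2, push []
Visit 4, push [0]
Visit 0, push []

DFS order: [3, 1, 2, 4, 0]


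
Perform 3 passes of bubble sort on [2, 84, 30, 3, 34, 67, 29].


Initial: [2, 84, 30, 3, 34, 67, 29]
Pass 1: [2, 30, 3, 34, 67, 29, 84] (5 swaps)
Pass 2: [2, 3, 30, 34, 29, 67, 84] (2 swaps)
Pass 3: [2, 3, 30, 29, 34, 67, 84] (1 swaps)

After 3 passes: [2, 3, 30, 29, 34, 67, 84]


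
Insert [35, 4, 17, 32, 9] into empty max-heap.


Insert 35: [35]
Insert 4: [35, 4]
Insert 17: [35, 4, 17]
Insert 32: [35, 32, 17, 4]
Insert 9: [35, 32, 17, 4, 9]

Final heap: [35, 32, 17, 4, 9]


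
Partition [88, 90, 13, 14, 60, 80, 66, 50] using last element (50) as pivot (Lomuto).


Pivot: 50
  13 <= 50: swap -> [13, 90, 88, 14, 60, 80, 66, 50]
  14 <= 50: swap -> [13, 14, 88, 90, 60, 80, 66, 50]
Place pivot at 2: [13, 14, 50, 90, 60, 80, 66, 88]

Partitioned: [13, 14, 50, 90, 60, 80, 66, 88]


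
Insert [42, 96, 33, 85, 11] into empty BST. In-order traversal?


Insert 42: root
Insert 96: R from 42
Insert 33: L from 42
Insert 85: R from 42 -> L from 96
Insert 11: L from 42 -> L from 33

In-order: [11, 33, 42, 85, 96]


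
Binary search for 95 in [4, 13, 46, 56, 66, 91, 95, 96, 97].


Step 1: lo=0, hi=8, mid=4, val=66
Step 2: lo=5, hi=8, mid=6, val=95

Found at index 6


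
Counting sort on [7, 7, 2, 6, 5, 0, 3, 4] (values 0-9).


Input: [7, 7, 2, 6, 5, 0, 3, 4]
Counts: [1, 0, 1, 1, 1, 1, 1, 2, 0, 0]

Sorted: [0, 2, 3, 4, 5, 6, 7, 7]


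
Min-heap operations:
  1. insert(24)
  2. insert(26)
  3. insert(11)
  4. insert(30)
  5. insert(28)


insert(24) -> [24]
insert(26) -> [24, 26]
insert(11) -> [11, 26, 24]
insert(30) -> [11, 26, 24, 30]
insert(28) -> [11, 26, 24, 30, 28]

Final heap: [11, 26, 24, 30, 28]


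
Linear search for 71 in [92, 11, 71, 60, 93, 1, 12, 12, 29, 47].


i=0: 92!=71
i=1: 11!=71
i=2: 71==71 found!

Found at 2, 3 comps


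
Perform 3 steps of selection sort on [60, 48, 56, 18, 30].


Initial: [60, 48, 56, 18, 30]
Step 1: min=18 at 3
  Swap: [18, 48, 56, 60, 30]
Step 2: min=30 at 4
  Swap: [18, 30, 56, 60, 48]
Step 3: min=48 at 4
  Swap: [18, 30, 48, 60, 56]

After 3 steps: [18, 30, 48, 60, 56]


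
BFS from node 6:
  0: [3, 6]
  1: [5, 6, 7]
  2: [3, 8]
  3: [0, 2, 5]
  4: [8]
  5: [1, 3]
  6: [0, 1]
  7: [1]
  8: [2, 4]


Visit 6, enqueue [0, 1]
Visit 0, enqueue [3]
Visit 1, enqueue [5, 7]
Visit 3, enqueue [2]
Visit 5, enqueue []
Visit 7, enqueue []
Visit 2, enqueue [8]
Visit 8, enqueue [4]
Visit 4, enqueue []

BFS order: [6, 0, 1, 3, 5, 7, 2, 8, 4]


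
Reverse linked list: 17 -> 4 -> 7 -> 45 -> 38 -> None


Step 1: curr=17, set curr.next=prev(None) | reversed so far: 17
Step 2: curr=4, set curr.next=prev(17) | reversed so far: 4 -> 17
Step 3: curr=7, set curr.next=prev(4) | reversed so far: 7 -> 4 -> 17
Step 4: curr=45, set curr.next=prev(7) | reversed so far: 45 -> 7 -> 4 -> 17
Step 5: curr=38, set curr.next=prev(45) | reversed so far: 38 -> 45 -> 7 -> 4 -> 17

38 -> 45 -> 7 -> 4 -> 17 -> None


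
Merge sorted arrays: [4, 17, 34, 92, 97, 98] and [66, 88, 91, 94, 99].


Take 4 from A
Take 17 from A
Take 34 from A
Take 66 from B
Take 88 from B
Take 91 from B
Take 92 from A
Take 94 from B
Take 97 from A
Take 98 from A

Merged: [4, 17, 34, 66, 88, 91, 92, 94, 97, 98, 99]


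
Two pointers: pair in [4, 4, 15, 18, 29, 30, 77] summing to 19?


lo=0(4)+hi=6(77)=81
lo=0(4)+hi=5(30)=34
lo=0(4)+hi=4(29)=33
lo=0(4)+hi=3(18)=22
lo=0(4)+hi=2(15)=19

Yes: 4+15=19


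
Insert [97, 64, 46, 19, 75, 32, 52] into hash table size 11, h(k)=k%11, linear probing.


Insert 97: h=9 -> slot 9
Insert 64: h=9, 1 probes -> slot 10
Insert 46: h=2 -> slot 2
Insert 19: h=8 -> slot 8
Insert 75: h=9, 2 probes -> slot 0
Insert 32: h=10, 2 probes -> slot 1
Insert 52: h=8, 6 probes -> slot 3

Table: [75, 32, 46, 52, None, None, None, None, 19, 97, 64]


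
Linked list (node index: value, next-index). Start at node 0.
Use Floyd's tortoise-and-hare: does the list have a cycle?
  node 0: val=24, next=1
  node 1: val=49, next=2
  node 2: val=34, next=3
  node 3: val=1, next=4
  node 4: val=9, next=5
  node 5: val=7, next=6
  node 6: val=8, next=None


Floyd's tortoise (slow, +1) and hare (fast, +2):
  init: slow=0, fast=0
  step 1: slow=1, fast=2
  step 2: slow=2, fast=4
  step 3: slow=3, fast=6
  step 4: fast -> None, no cycle

Cycle: no


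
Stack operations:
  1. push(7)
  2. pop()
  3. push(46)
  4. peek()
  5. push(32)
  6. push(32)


push(7) -> [7]
pop()->7, []
push(46) -> [46]
peek()->46
push(32) -> [46, 32]
push(32) -> [46, 32, 32]

Final stack: [46, 32, 32]


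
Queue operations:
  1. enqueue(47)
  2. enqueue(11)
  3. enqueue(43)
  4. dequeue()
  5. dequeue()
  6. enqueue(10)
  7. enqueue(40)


enqueue(47) -> [47]
enqueue(11) -> [47, 11]
enqueue(43) -> [47, 11, 43]
dequeue()->47, [11, 43]
dequeue()->11, [43]
enqueue(10) -> [43, 10]
enqueue(40) -> [43, 10, 40]

Final queue: [43, 10, 40]


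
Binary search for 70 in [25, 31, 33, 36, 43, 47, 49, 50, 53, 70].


Step 1: lo=0, hi=9, mid=4, val=43
Step 2: lo=5, hi=9, mid=7, val=50
Step 3: lo=8, hi=9, mid=8, val=53
Step 4: lo=9, hi=9, mid=9, val=70

Found at index 9


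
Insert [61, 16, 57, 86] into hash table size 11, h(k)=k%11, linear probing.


Insert 61: h=6 -> slot 6
Insert 16: h=5 -> slot 5
Insert 57: h=2 -> slot 2
Insert 86: h=9 -> slot 9

Table: [None, None, 57, None, None, 16, 61, None, None, 86, None]


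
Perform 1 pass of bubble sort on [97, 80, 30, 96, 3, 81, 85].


Initial: [97, 80, 30, 96, 3, 81, 85]
Pass 1: [80, 30, 96, 3, 81, 85, 97] (6 swaps)

After 1 pass: [80, 30, 96, 3, 81, 85, 97]


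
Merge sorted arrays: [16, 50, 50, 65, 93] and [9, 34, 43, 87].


Take 9 from B
Take 16 from A
Take 34 from B
Take 43 from B
Take 50 from A
Take 50 from A
Take 65 from A
Take 87 from B

Merged: [9, 16, 34, 43, 50, 50, 65, 87, 93]


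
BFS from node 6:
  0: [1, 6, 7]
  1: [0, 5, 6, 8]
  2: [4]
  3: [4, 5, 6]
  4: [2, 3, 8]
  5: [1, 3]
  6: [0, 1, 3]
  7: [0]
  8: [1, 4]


Visit 6, enqueue [0, 1, 3]
Visit 0, enqueue [7]
Visit 1, enqueue [5, 8]
Visit 3, enqueue [4]
Visit 7, enqueue []
Visit 5, enqueue []
Visit 8, enqueue []
Visit 4, enqueue [2]
Visit 2, enqueue []

BFS order: [6, 0, 1, 3, 7, 5, 8, 4, 2]


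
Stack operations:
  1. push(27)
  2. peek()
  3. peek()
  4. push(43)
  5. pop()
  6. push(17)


push(27) -> [27]
peek()->27
peek()->27
push(43) -> [27, 43]
pop()->43, [27]
push(17) -> [27, 17]

Final stack: [27, 17]


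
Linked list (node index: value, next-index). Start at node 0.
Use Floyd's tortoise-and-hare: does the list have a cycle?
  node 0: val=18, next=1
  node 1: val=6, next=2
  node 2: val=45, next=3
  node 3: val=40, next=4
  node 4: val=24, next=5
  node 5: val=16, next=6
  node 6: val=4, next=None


Floyd's tortoise (slow, +1) and hare (fast, +2):
  init: slow=0, fast=0
  step 1: slow=1, fast=2
  step 2: slow=2, fast=4
  step 3: slow=3, fast=6
  step 4: fast -> None, no cycle

Cycle: no


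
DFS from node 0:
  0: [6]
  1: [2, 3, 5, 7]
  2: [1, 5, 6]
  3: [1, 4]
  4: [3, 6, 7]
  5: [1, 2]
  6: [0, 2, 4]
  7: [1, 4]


Visit 0, push [6]
Visit 6, push [4, 2]
Visit 2, push [5, 1]
Visit 1, push [7, 5, 3]
Visit 3, push [4]
Visit 4, push [7]
Visit 7, push []
Visit 5, push []

DFS order: [0, 6, 2, 1, 3, 4, 7, 5]


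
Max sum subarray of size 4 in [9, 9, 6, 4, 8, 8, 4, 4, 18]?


[0:4]: 28
[1:5]: 27
[2:6]: 26
[3:7]: 24
[4:8]: 24
[5:9]: 34

Max: 34 at [5:9]


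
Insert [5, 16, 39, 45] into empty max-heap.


Insert 5: [5]
Insert 16: [16, 5]
Insert 39: [39, 5, 16]
Insert 45: [45, 39, 16, 5]

Final heap: [45, 39, 16, 5]


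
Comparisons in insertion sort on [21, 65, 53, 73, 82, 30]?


Algorithm: insertion sort
Input: [21, 65, 53, 73, 82, 30]
Sorted: [21, 30, 53, 65, 73, 82]

10


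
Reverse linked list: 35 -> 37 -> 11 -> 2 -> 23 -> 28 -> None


Step 1: curr=35, set curr.next=prev(None) | reversed so far: 35
Step 2: curr=37, set curr.next=prev(35) | reversed so far: 37 -> 35
Step 3: curr=11, set curr.next=prev(37) | reversed so far: 11 -> 37 -> 35
Step 4: curr=2, set curr.next=prev(11) | reversed so far: 2 -> 11 -> 37 -> 35
Step 5: curr=23, set curr.next=prev(2) | reversed so far: 23 -> 2 -> 11 -> 37 -> 35
Step 6: curr=28, set curr.next=prev(23) | reversed so far: 28 -> 23 -> 2 -> 11 -> 37 -> 35

28 -> 23 -> 2 -> 11 -> 37 -> 35 -> None


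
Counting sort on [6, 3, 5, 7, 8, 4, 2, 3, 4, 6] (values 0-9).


Input: [6, 3, 5, 7, 8, 4, 2, 3, 4, 6]
Counts: [0, 0, 1, 2, 2, 1, 2, 1, 1, 0]

Sorted: [2, 3, 3, 4, 4, 5, 6, 6, 7, 8]


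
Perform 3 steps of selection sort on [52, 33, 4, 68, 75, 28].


Initial: [52, 33, 4, 68, 75, 28]
Step 1: min=4 at 2
  Swap: [4, 33, 52, 68, 75, 28]
Step 2: min=28 at 5
  Swap: [4, 28, 52, 68, 75, 33]
Step 3: min=33 at 5
  Swap: [4, 28, 33, 68, 75, 52]

After 3 steps: [4, 28, 33, 68, 75, 52]


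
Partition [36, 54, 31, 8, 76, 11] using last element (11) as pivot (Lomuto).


Pivot: 11
  8 <= 11: swap -> [8, 54, 31, 36, 76, 11]
Place pivot at 1: [8, 11, 31, 36, 76, 54]

Partitioned: [8, 11, 31, 36, 76, 54]


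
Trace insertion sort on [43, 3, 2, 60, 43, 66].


Initial: [43, 3, 2, 60, 43, 66]
Insert 3: [3, 43, 2, 60, 43, 66]
Insert 2: [2, 3, 43, 60, 43, 66]
Insert 60: [2, 3, 43, 60, 43, 66]
Insert 43: [2, 3, 43, 43, 60, 66]
Insert 66: [2, 3, 43, 43, 60, 66]

Sorted: [2, 3, 43, 43, 60, 66]


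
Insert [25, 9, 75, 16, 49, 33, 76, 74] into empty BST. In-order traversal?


Insert 25: root
Insert 9: L from 25
Insert 75: R from 25
Insert 16: L from 25 -> R from 9
Insert 49: R from 25 -> L from 75
Insert 33: R from 25 -> L from 75 -> L from 49
Insert 76: R from 25 -> R from 75
Insert 74: R from 25 -> L from 75 -> R from 49

In-order: [9, 16, 25, 33, 49, 74, 75, 76]


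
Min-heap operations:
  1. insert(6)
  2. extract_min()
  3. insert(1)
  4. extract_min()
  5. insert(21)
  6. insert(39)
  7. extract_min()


insert(6) -> [6]
extract_min()->6, []
insert(1) -> [1]
extract_min()->1, []
insert(21) -> [21]
insert(39) -> [21, 39]
extract_min()->21, [39]

Final heap: [39]


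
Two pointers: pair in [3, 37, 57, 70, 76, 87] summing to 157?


lo=0(3)+hi=5(87)=90
lo=1(37)+hi=5(87)=124
lo=2(57)+hi=5(87)=144
lo=3(70)+hi=5(87)=157

Yes: 70+87=157


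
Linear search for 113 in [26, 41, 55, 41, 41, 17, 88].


i=0: 26!=113
i=1: 41!=113
i=2: 55!=113
i=3: 41!=113
i=4: 41!=113
i=5: 17!=113
i=6: 88!=113

Not found, 7 comps


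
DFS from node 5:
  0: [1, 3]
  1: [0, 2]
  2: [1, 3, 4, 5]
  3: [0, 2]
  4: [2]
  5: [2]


Visit 5, push [2]
Visit 2, push [4, 3, 1]
Visit 1, push [0]
Visit 0, push [3]
Visit 3, push []
Visit 4, push []

DFS order: [5, 2, 1, 0, 3, 4]


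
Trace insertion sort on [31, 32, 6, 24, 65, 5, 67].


Initial: [31, 32, 6, 24, 65, 5, 67]
Insert 32: [31, 32, 6, 24, 65, 5, 67]
Insert 6: [6, 31, 32, 24, 65, 5, 67]
Insert 24: [6, 24, 31, 32, 65, 5, 67]
Insert 65: [6, 24, 31, 32, 65, 5, 67]
Insert 5: [5, 6, 24, 31, 32, 65, 67]
Insert 67: [5, 6, 24, 31, 32, 65, 67]

Sorted: [5, 6, 24, 31, 32, 65, 67]


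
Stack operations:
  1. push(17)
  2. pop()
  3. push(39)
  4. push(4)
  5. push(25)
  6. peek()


push(17) -> [17]
pop()->17, []
push(39) -> [39]
push(4) -> [39, 4]
push(25) -> [39, 4, 25]
peek()->25

Final stack: [39, 4, 25]


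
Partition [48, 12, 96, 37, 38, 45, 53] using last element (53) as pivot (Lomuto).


Pivot: 53
  48 <= 53: advance i (no swap)
  12 <= 53: advance i (no swap)
  37 <= 53: swap -> [48, 12, 37, 96, 38, 45, 53]
  38 <= 53: swap -> [48, 12, 37, 38, 96, 45, 53]
  45 <= 53: swap -> [48, 12, 37, 38, 45, 96, 53]
Place pivot at 5: [48, 12, 37, 38, 45, 53, 96]

Partitioned: [48, 12, 37, 38, 45, 53, 96]


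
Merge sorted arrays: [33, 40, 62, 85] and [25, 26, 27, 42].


Take 25 from B
Take 26 from B
Take 27 from B
Take 33 from A
Take 40 from A
Take 42 from B

Merged: [25, 26, 27, 33, 40, 42, 62, 85]


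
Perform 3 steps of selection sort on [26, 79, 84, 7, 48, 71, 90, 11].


Initial: [26, 79, 84, 7, 48, 71, 90, 11]
Step 1: min=7 at 3
  Swap: [7, 79, 84, 26, 48, 71, 90, 11]
Step 2: min=11 at 7
  Swap: [7, 11, 84, 26, 48, 71, 90, 79]
Step 3: min=26 at 3
  Swap: [7, 11, 26, 84, 48, 71, 90, 79]

After 3 steps: [7, 11, 26, 84, 48, 71, 90, 79]


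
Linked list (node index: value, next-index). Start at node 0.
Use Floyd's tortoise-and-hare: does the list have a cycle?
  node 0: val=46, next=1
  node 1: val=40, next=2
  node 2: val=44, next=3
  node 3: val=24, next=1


Floyd's tortoise (slow, +1) and hare (fast, +2):
  init: slow=0, fast=0
  step 1: slow=1, fast=2
  step 2: slow=2, fast=1
  step 3: slow=3, fast=3
  slow == fast at node 3: cycle detected

Cycle: yes


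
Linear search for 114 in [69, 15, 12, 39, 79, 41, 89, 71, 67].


i=0: 69!=114
i=1: 15!=114
i=2: 12!=114
i=3: 39!=114
i=4: 79!=114
i=5: 41!=114
i=6: 89!=114
i=7: 71!=114
i=8: 67!=114

Not found, 9 comps


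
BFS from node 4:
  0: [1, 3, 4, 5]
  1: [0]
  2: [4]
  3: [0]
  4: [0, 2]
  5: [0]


Visit 4, enqueue [0, 2]
Visit 0, enqueue [1, 3, 5]
Visit 2, enqueue []
Visit 1, enqueue []
Visit 3, enqueue []
Visit 5, enqueue []

BFS order: [4, 0, 2, 1, 3, 5]


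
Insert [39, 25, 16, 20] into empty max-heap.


Insert 39: [39]
Insert 25: [39, 25]
Insert 16: [39, 25, 16]
Insert 20: [39, 25, 16, 20]

Final heap: [39, 25, 16, 20]


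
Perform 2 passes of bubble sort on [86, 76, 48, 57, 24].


Initial: [86, 76, 48, 57, 24]
Pass 1: [76, 48, 57, 24, 86] (4 swaps)
Pass 2: [48, 57, 24, 76, 86] (3 swaps)

After 2 passes: [48, 57, 24, 76, 86]


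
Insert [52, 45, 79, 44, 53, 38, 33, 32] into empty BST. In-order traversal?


Insert 52: root
Insert 45: L from 52
Insert 79: R from 52
Insert 44: L from 52 -> L from 45
Insert 53: R from 52 -> L from 79
Insert 38: L from 52 -> L from 45 -> L from 44
Insert 33: L from 52 -> L from 45 -> L from 44 -> L from 38
Insert 32: L from 52 -> L from 45 -> L from 44 -> L from 38 -> L from 33

In-order: [32, 33, 38, 44, 45, 52, 53, 79]


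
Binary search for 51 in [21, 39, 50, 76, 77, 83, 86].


Step 1: lo=0, hi=6, mid=3, val=76
Step 2: lo=0, hi=2, mid=1, val=39
Step 3: lo=2, hi=2, mid=2, val=50

Not found


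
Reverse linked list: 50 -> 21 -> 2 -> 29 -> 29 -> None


Step 1: curr=50, set curr.next=prev(None) | reversed so far: 50
Step 2: curr=21, set curr.next=prev(50) | reversed so far: 21 -> 50
Step 3: curr=2, set curr.next=prev(21) | reversed so far: 2 -> 21 -> 50
Step 4: curr=29, set curr.next=prev(2) | reversed so far: 29 -> 2 -> 21 -> 50
Step 5: curr=29, set curr.next=prev(29) | reversed so far: 29 -> 29 -> 2 -> 21 -> 50

29 -> 29 -> 2 -> 21 -> 50 -> None


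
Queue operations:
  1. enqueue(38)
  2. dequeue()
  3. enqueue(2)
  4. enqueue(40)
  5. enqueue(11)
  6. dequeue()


enqueue(38) -> [38]
dequeue()->38, []
enqueue(2) -> [2]
enqueue(40) -> [2, 40]
enqueue(11) -> [2, 40, 11]
dequeue()->2, [40, 11]

Final queue: [40, 11]


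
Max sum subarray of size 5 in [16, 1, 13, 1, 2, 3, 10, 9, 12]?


[0:5]: 33
[1:6]: 20
[2:7]: 29
[3:8]: 25
[4:9]: 36

Max: 36 at [4:9]


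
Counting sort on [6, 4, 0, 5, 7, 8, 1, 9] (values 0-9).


Input: [6, 4, 0, 5, 7, 8, 1, 9]
Counts: [1, 1, 0, 0, 1, 1, 1, 1, 1, 1]

Sorted: [0, 1, 4, 5, 6, 7, 8, 9]


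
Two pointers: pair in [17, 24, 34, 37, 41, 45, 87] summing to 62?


lo=0(17)+hi=6(87)=104
lo=0(17)+hi=5(45)=62

Yes: 17+45=62


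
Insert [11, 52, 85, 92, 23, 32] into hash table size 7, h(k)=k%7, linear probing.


Insert 11: h=4 -> slot 4
Insert 52: h=3 -> slot 3
Insert 85: h=1 -> slot 1
Insert 92: h=1, 1 probes -> slot 2
Insert 23: h=2, 3 probes -> slot 5
Insert 32: h=4, 2 probes -> slot 6

Table: [None, 85, 92, 52, 11, 23, 32]


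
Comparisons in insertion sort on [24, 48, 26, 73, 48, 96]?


Algorithm: insertion sort
Input: [24, 48, 26, 73, 48, 96]
Sorted: [24, 26, 48, 48, 73, 96]

7


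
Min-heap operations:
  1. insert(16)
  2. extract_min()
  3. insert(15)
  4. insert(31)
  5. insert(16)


insert(16) -> [16]
extract_min()->16, []
insert(15) -> [15]
insert(31) -> [15, 31]
insert(16) -> [15, 31, 16]

Final heap: [15, 31, 16]


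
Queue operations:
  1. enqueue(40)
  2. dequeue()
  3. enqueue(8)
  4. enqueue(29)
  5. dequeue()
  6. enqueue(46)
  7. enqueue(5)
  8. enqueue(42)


enqueue(40) -> [40]
dequeue()->40, []
enqueue(8) -> [8]
enqueue(29) -> [8, 29]
dequeue()->8, [29]
enqueue(46) -> [29, 46]
enqueue(5) -> [29, 46, 5]
enqueue(42) -> [29, 46, 5, 42]

Final queue: [29, 46, 5, 42]


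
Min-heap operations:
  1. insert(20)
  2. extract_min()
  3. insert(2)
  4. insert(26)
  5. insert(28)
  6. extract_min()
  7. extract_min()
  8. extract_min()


insert(20) -> [20]
extract_min()->20, []
insert(2) -> [2]
insert(26) -> [2, 26]
insert(28) -> [2, 26, 28]
extract_min()->2, [26, 28]
extract_min()->26, [28]
extract_min()->28, []

Final heap: []


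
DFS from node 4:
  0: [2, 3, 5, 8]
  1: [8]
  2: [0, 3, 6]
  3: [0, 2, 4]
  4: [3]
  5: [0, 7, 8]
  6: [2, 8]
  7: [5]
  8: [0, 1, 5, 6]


Visit 4, push [3]
Visit 3, push [2, 0]
Visit 0, push [8, 5, 2]
Visit 2, push [6]
Visit 6, push [8]
Visit 8, push [5, 1]
Visit 1, push []
Visit 5, push [7]
Visit 7, push []

DFS order: [4, 3, 0, 2, 6, 8, 1, 5, 7]


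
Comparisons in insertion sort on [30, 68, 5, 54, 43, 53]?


Algorithm: insertion sort
Input: [30, 68, 5, 54, 43, 53]
Sorted: [5, 30, 43, 53, 54, 68]

11


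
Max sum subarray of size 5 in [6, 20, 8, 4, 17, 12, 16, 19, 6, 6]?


[0:5]: 55
[1:6]: 61
[2:7]: 57
[3:8]: 68
[4:9]: 70
[5:10]: 59

Max: 70 at [4:9]


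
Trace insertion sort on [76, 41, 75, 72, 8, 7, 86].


Initial: [76, 41, 75, 72, 8, 7, 86]
Insert 41: [41, 76, 75, 72, 8, 7, 86]
Insert 75: [41, 75, 76, 72, 8, 7, 86]
Insert 72: [41, 72, 75, 76, 8, 7, 86]
Insert 8: [8, 41, 72, 75, 76, 7, 86]
Insert 7: [7, 8, 41, 72, 75, 76, 86]
Insert 86: [7, 8, 41, 72, 75, 76, 86]

Sorted: [7, 8, 41, 72, 75, 76, 86]


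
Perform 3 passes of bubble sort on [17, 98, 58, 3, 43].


Initial: [17, 98, 58, 3, 43]
Pass 1: [17, 58, 3, 43, 98] (3 swaps)
Pass 2: [17, 3, 43, 58, 98] (2 swaps)
Pass 3: [3, 17, 43, 58, 98] (1 swaps)

After 3 passes: [3, 17, 43, 58, 98]


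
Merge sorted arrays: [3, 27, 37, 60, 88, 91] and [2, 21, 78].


Take 2 from B
Take 3 from A
Take 21 from B
Take 27 from A
Take 37 from A
Take 60 from A
Take 78 from B

Merged: [2, 3, 21, 27, 37, 60, 78, 88, 91]


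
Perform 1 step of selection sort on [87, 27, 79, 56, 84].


Initial: [87, 27, 79, 56, 84]
Step 1: min=27 at 1
  Swap: [27, 87, 79, 56, 84]

After 1 step: [27, 87, 79, 56, 84]


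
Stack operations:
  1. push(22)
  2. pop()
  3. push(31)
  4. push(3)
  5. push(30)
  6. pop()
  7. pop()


push(22) -> [22]
pop()->22, []
push(31) -> [31]
push(3) -> [31, 3]
push(30) -> [31, 3, 30]
pop()->30, [31, 3]
pop()->3, [31]

Final stack: [31]


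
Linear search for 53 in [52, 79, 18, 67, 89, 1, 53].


i=0: 52!=53
i=1: 79!=53
i=2: 18!=53
i=3: 67!=53
i=4: 89!=53
i=5: 1!=53
i=6: 53==53 found!

Found at 6, 7 comps


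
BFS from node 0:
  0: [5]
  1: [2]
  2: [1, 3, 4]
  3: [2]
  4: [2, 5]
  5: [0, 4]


Visit 0, enqueue [5]
Visit 5, enqueue [4]
Visit 4, enqueue [2]
Visit 2, enqueue [1, 3]
Visit 1, enqueue []
Visit 3, enqueue []

BFS order: [0, 5, 4, 2, 1, 3]


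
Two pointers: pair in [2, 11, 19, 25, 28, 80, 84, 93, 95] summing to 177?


lo=0(2)+hi=8(95)=97
lo=1(11)+hi=8(95)=106
lo=2(19)+hi=8(95)=114
lo=3(25)+hi=8(95)=120
lo=4(28)+hi=8(95)=123
lo=5(80)+hi=8(95)=175
lo=6(84)+hi=8(95)=179
lo=6(84)+hi=7(93)=177

Yes: 84+93=177


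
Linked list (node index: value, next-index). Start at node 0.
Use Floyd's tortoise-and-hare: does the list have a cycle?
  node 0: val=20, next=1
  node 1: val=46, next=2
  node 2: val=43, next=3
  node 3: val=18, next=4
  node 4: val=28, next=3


Floyd's tortoise (slow, +1) and hare (fast, +2):
  init: slow=0, fast=0
  step 1: slow=1, fast=2
  step 2: slow=2, fast=4
  step 3: slow=3, fast=4
  step 4: slow=4, fast=4
  slow == fast at node 4: cycle detected

Cycle: yes


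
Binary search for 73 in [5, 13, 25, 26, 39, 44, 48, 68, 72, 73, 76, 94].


Step 1: lo=0, hi=11, mid=5, val=44
Step 2: lo=6, hi=11, mid=8, val=72
Step 3: lo=9, hi=11, mid=10, val=76
Step 4: lo=9, hi=9, mid=9, val=73

Found at index 9


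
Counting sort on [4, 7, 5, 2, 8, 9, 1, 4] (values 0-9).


Input: [4, 7, 5, 2, 8, 9, 1, 4]
Counts: [0, 1, 1, 0, 2, 1, 0, 1, 1, 1]

Sorted: [1, 2, 4, 4, 5, 7, 8, 9]


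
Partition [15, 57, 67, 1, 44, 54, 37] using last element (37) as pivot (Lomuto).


Pivot: 37
  15 <= 37: advance i (no swap)
  1 <= 37: swap -> [15, 1, 67, 57, 44, 54, 37]
Place pivot at 2: [15, 1, 37, 57, 44, 54, 67]

Partitioned: [15, 1, 37, 57, 44, 54, 67]


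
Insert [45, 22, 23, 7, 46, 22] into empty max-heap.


Insert 45: [45]
Insert 22: [45, 22]
Insert 23: [45, 22, 23]
Insert 7: [45, 22, 23, 7]
Insert 46: [46, 45, 23, 7, 22]
Insert 22: [46, 45, 23, 7, 22, 22]

Final heap: [46, 45, 23, 7, 22, 22]


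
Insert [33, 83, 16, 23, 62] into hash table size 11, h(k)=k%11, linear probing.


Insert 33: h=0 -> slot 0
Insert 83: h=6 -> slot 6
Insert 16: h=5 -> slot 5
Insert 23: h=1 -> slot 1
Insert 62: h=7 -> slot 7

Table: [33, 23, None, None, None, 16, 83, 62, None, None, None]


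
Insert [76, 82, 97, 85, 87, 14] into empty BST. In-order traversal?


Insert 76: root
Insert 82: R from 76
Insert 97: R from 76 -> R from 82
Insert 85: R from 76 -> R from 82 -> L from 97
Insert 87: R from 76 -> R from 82 -> L from 97 -> R from 85
Insert 14: L from 76

In-order: [14, 76, 82, 85, 87, 97]


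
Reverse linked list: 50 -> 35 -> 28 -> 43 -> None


Step 1: curr=50, set curr.next=prev(None) | reversed so far: 50
Step 2: curr=35, set curr.next=prev(50) | reversed so far: 35 -> 50
Step 3: curr=28, set curr.next=prev(35) | reversed so far: 28 -> 35 -> 50
Step 4: curr=43, set curr.next=prev(28) | reversed so far: 43 -> 28 -> 35 -> 50

43 -> 28 -> 35 -> 50 -> None


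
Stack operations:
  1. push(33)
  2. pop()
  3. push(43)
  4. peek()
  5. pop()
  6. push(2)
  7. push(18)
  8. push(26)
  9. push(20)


push(33) -> [33]
pop()->33, []
push(43) -> [43]
peek()->43
pop()->43, []
push(2) -> [2]
push(18) -> [2, 18]
push(26) -> [2, 18, 26]
push(20) -> [2, 18, 26, 20]

Final stack: [2, 18, 26, 20]


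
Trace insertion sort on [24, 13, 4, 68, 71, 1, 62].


Initial: [24, 13, 4, 68, 71, 1, 62]
Insert 13: [13, 24, 4, 68, 71, 1, 62]
Insert 4: [4, 13, 24, 68, 71, 1, 62]
Insert 68: [4, 13, 24, 68, 71, 1, 62]
Insert 71: [4, 13, 24, 68, 71, 1, 62]
Insert 1: [1, 4, 13, 24, 68, 71, 62]
Insert 62: [1, 4, 13, 24, 62, 68, 71]

Sorted: [1, 4, 13, 24, 62, 68, 71]


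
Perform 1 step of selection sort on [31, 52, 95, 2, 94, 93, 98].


Initial: [31, 52, 95, 2, 94, 93, 98]
Step 1: min=2 at 3
  Swap: [2, 52, 95, 31, 94, 93, 98]

After 1 step: [2, 52, 95, 31, 94, 93, 98]


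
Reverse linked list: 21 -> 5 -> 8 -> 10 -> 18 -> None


Step 1: curr=21, set curr.next=prev(None) | reversed so far: 21
Step 2: curr=5, set curr.next=prev(21) | reversed so far: 5 -> 21
Step 3: curr=8, set curr.next=prev(5) | reversed so far: 8 -> 5 -> 21
Step 4: curr=10, set curr.next=prev(8) | reversed so far: 10 -> 8 -> 5 -> 21
Step 5: curr=18, set curr.next=prev(10) | reversed so far: 18 -> 10 -> 8 -> 5 -> 21

18 -> 10 -> 8 -> 5 -> 21 -> None


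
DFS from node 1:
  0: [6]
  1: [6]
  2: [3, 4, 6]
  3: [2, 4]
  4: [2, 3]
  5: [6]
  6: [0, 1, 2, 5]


Visit 1, push [6]
Visit 6, push [5, 2, 0]
Visit 0, push []
Visit 2, push [4, 3]
Visit 3, push [4]
Visit 4, push []
Visit 5, push []

DFS order: [1, 6, 0, 2, 3, 4, 5]


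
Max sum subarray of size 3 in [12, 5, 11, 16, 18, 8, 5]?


[0:3]: 28
[1:4]: 32
[2:5]: 45
[3:6]: 42
[4:7]: 31

Max: 45 at [2:5]


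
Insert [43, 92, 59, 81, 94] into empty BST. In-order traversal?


Insert 43: root
Insert 92: R from 43
Insert 59: R from 43 -> L from 92
Insert 81: R from 43 -> L from 92 -> R from 59
Insert 94: R from 43 -> R from 92

In-order: [43, 59, 81, 92, 94]


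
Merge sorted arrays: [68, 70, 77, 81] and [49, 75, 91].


Take 49 from B
Take 68 from A
Take 70 from A
Take 75 from B
Take 77 from A
Take 81 from A

Merged: [49, 68, 70, 75, 77, 81, 91]


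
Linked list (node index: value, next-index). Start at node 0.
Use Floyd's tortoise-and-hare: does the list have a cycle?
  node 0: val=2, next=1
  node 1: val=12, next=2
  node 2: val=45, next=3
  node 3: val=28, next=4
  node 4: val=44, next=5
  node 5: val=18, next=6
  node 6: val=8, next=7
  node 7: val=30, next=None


Floyd's tortoise (slow, +1) and hare (fast, +2):
  init: slow=0, fast=0
  step 1: slow=1, fast=2
  step 2: slow=2, fast=4
  step 3: slow=3, fast=6
  step 4: fast 6->7->None, no cycle

Cycle: no


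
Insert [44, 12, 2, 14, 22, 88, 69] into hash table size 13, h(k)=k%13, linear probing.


Insert 44: h=5 -> slot 5
Insert 12: h=12 -> slot 12
Insert 2: h=2 -> slot 2
Insert 14: h=1 -> slot 1
Insert 22: h=9 -> slot 9
Insert 88: h=10 -> slot 10
Insert 69: h=4 -> slot 4

Table: [None, 14, 2, None, 69, 44, None, None, None, 22, 88, None, 12]


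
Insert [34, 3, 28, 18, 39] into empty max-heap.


Insert 34: [34]
Insert 3: [34, 3]
Insert 28: [34, 3, 28]
Insert 18: [34, 18, 28, 3]
Insert 39: [39, 34, 28, 3, 18]

Final heap: [39, 34, 28, 3, 18]


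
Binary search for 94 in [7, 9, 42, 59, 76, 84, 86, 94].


Step 1: lo=0, hi=7, mid=3, val=59
Step 2: lo=4, hi=7, mid=5, val=84
Step 3: lo=6, hi=7, mid=6, val=86
Step 4: lo=7, hi=7, mid=7, val=94

Found at index 7


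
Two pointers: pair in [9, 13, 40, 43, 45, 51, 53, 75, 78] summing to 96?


lo=0(9)+hi=8(78)=87
lo=1(13)+hi=8(78)=91
lo=2(40)+hi=8(78)=118
lo=2(40)+hi=7(75)=115
lo=2(40)+hi=6(53)=93
lo=3(43)+hi=6(53)=96

Yes: 43+53=96


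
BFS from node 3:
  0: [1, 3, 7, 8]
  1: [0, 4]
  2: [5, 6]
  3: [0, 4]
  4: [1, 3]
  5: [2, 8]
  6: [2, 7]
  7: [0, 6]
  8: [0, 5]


Visit 3, enqueue [0, 4]
Visit 0, enqueue [1, 7, 8]
Visit 4, enqueue []
Visit 1, enqueue []
Visit 7, enqueue [6]
Visit 8, enqueue [5]
Visit 6, enqueue [2]
Visit 5, enqueue []
Visit 2, enqueue []

BFS order: [3, 0, 4, 1, 7, 8, 6, 5, 2]


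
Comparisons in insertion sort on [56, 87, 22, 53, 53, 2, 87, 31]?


Algorithm: insertion sort
Input: [56, 87, 22, 53, 53, 2, 87, 31]
Sorted: [2, 22, 31, 53, 53, 56, 87, 87]

21


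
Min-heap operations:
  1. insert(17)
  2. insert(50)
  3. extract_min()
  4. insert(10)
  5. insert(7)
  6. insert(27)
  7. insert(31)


insert(17) -> [17]
insert(50) -> [17, 50]
extract_min()->17, [50]
insert(10) -> [10, 50]
insert(7) -> [7, 50, 10]
insert(27) -> [7, 27, 10, 50]
insert(31) -> [7, 27, 10, 50, 31]

Final heap: [7, 27, 10, 50, 31]


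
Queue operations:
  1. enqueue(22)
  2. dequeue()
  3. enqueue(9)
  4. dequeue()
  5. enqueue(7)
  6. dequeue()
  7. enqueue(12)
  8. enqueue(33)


enqueue(22) -> [22]
dequeue()->22, []
enqueue(9) -> [9]
dequeue()->9, []
enqueue(7) -> [7]
dequeue()->7, []
enqueue(12) -> [12]
enqueue(33) -> [12, 33]

Final queue: [12, 33]


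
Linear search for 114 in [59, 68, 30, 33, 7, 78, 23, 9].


i=0: 59!=114
i=1: 68!=114
i=2: 30!=114
i=3: 33!=114
i=4: 7!=114
i=5: 78!=114
i=6: 23!=114
i=7: 9!=114

Not found, 8 comps


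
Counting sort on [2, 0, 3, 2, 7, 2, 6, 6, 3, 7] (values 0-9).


Input: [2, 0, 3, 2, 7, 2, 6, 6, 3, 7]
Counts: [1, 0, 3, 2, 0, 0, 2, 2, 0, 0]

Sorted: [0, 2, 2, 2, 3, 3, 6, 6, 7, 7]


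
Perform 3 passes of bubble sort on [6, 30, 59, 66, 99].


Initial: [6, 30, 59, 66, 99]
Pass 1: [6, 30, 59, 66, 99] (0 swaps)
Pass 2: [6, 30, 59, 66, 99] (0 swaps)
Pass 3: [6, 30, 59, 66, 99] (0 swaps)

After 3 passes: [6, 30, 59, 66, 99]


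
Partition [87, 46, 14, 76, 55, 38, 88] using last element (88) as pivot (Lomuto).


Pivot: 88
  87 <= 88: advance i (no swap)
  46 <= 88: advance i (no swap)
  14 <= 88: advance i (no swap)
  76 <= 88: advance i (no swap)
  55 <= 88: advance i (no swap)
  38 <= 88: advance i (no swap)
Place pivot at 6: [87, 46, 14, 76, 55, 38, 88]

Partitioned: [87, 46, 14, 76, 55, 38, 88]


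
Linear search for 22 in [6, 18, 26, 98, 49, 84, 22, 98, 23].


i=0: 6!=22
i=1: 18!=22
i=2: 26!=22
i=3: 98!=22
i=4: 49!=22
i=5: 84!=22
i=6: 22==22 found!

Found at 6, 7 comps


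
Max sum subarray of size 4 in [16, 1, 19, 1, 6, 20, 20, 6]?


[0:4]: 37
[1:5]: 27
[2:6]: 46
[3:7]: 47
[4:8]: 52

Max: 52 at [4:8]


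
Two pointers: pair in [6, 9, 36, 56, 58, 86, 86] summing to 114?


lo=0(6)+hi=6(86)=92
lo=1(9)+hi=6(86)=95
lo=2(36)+hi=6(86)=122
lo=2(36)+hi=5(86)=122
lo=2(36)+hi=4(58)=94
lo=3(56)+hi=4(58)=114

Yes: 56+58=114


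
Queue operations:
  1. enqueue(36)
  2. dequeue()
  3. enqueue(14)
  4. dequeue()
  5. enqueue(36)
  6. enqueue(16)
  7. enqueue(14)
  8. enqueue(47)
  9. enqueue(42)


enqueue(36) -> [36]
dequeue()->36, []
enqueue(14) -> [14]
dequeue()->14, []
enqueue(36) -> [36]
enqueue(16) -> [36, 16]
enqueue(14) -> [36, 16, 14]
enqueue(47) -> [36, 16, 14, 47]
enqueue(42) -> [36, 16, 14, 47, 42]

Final queue: [36, 16, 14, 47, 42]


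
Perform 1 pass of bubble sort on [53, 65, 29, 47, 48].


Initial: [53, 65, 29, 47, 48]
Pass 1: [53, 29, 47, 48, 65] (3 swaps)

After 1 pass: [53, 29, 47, 48, 65]


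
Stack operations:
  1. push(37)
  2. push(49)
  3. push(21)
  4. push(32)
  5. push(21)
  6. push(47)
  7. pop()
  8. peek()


push(37) -> [37]
push(49) -> [37, 49]
push(21) -> [37, 49, 21]
push(32) -> [37, 49, 21, 32]
push(21) -> [37, 49, 21, 32, 21]
push(47) -> [37, 49, 21, 32, 21, 47]
pop()->47, [37, 49, 21, 32, 21]
peek()->21

Final stack: [37, 49, 21, 32, 21]


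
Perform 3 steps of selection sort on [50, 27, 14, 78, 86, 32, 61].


Initial: [50, 27, 14, 78, 86, 32, 61]
Step 1: min=14 at 2
  Swap: [14, 27, 50, 78, 86, 32, 61]
Step 2: min=27 at 1
  Swap: [14, 27, 50, 78, 86, 32, 61]
Step 3: min=32 at 5
  Swap: [14, 27, 32, 78, 86, 50, 61]

After 3 steps: [14, 27, 32, 78, 86, 50, 61]


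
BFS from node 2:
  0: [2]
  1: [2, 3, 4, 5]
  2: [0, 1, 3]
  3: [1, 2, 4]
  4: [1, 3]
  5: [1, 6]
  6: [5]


Visit 2, enqueue [0, 1, 3]
Visit 0, enqueue []
Visit 1, enqueue [4, 5]
Visit 3, enqueue []
Visit 4, enqueue []
Visit 5, enqueue [6]
Visit 6, enqueue []

BFS order: [2, 0, 1, 3, 4, 5, 6]


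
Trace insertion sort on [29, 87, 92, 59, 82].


Initial: [29, 87, 92, 59, 82]
Insert 87: [29, 87, 92, 59, 82]
Insert 92: [29, 87, 92, 59, 82]
Insert 59: [29, 59, 87, 92, 82]
Insert 82: [29, 59, 82, 87, 92]

Sorted: [29, 59, 82, 87, 92]


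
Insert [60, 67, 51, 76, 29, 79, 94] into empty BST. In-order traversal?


Insert 60: root
Insert 67: R from 60
Insert 51: L from 60
Insert 76: R from 60 -> R from 67
Insert 29: L from 60 -> L from 51
Insert 79: R from 60 -> R from 67 -> R from 76
Insert 94: R from 60 -> R from 67 -> R from 76 -> R from 79

In-order: [29, 51, 60, 67, 76, 79, 94]


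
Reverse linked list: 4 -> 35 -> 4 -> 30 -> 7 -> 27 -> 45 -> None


Step 1: curr=4, set curr.next=prev(None) | reversed so far: 4
Step 2: curr=35, set curr.next=prev(4) | reversed so far: 35 -> 4
Step 3: curr=4, set curr.next=prev(35) | reversed so far: 4 -> 35 -> 4
Step 4: curr=30, set curr.next=prev(4) | reversed so far: 30 -> 4 -> 35 -> 4
Step 5: curr=7, set curr.next=prev(30) | reversed so far: 7 -> 30 -> 4 -> 35 -> 4
Step 6: curr=27, set curr.next=prev(7) | reversed so far: 27 -> 7 -> 30 -> 4 -> 35 -> 4
Step 7: curr=45, set curr.next=prev(27) | reversed so far: 45 -> 27 -> 7 -> 30 -> 4 -> 35 -> 4

45 -> 27 -> 7 -> 30 -> 4 -> 35 -> 4 -> None


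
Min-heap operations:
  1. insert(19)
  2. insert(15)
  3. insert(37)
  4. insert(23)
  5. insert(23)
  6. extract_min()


insert(19) -> [19]
insert(15) -> [15, 19]
insert(37) -> [15, 19, 37]
insert(23) -> [15, 19, 37, 23]
insert(23) -> [15, 19, 37, 23, 23]
extract_min()->15, [19, 23, 37, 23]

Final heap: [19, 23, 37, 23]


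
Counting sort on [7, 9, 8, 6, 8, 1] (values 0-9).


Input: [7, 9, 8, 6, 8, 1]
Counts: [0, 1, 0, 0, 0, 0, 1, 1, 2, 1]

Sorted: [1, 6, 7, 8, 8, 9]


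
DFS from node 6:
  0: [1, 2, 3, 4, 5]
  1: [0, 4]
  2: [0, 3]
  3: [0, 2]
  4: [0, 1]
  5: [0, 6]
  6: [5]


Visit 6, push [5]
Visit 5, push [0]
Visit 0, push [4, 3, 2, 1]
Visit 1, push [4]
Visit 4, push []
Visit 2, push [3]
Visit 3, push []

DFS order: [6, 5, 0, 1, 4, 2, 3]


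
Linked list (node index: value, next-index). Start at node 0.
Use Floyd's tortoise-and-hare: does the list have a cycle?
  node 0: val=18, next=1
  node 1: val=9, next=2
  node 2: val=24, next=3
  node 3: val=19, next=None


Floyd's tortoise (slow, +1) and hare (fast, +2):
  init: slow=0, fast=0
  step 1: slow=1, fast=2
  step 2: fast 2->3->None, no cycle

Cycle: no


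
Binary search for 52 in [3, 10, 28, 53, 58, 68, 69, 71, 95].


Step 1: lo=0, hi=8, mid=4, val=58
Step 2: lo=0, hi=3, mid=1, val=10
Step 3: lo=2, hi=3, mid=2, val=28
Step 4: lo=3, hi=3, mid=3, val=53

Not found


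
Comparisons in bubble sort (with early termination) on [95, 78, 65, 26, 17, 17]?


Algorithm: bubble sort (with early termination)
Input: [95, 78, 65, 26, 17, 17]
Sorted: [17, 17, 26, 65, 78, 95]

15


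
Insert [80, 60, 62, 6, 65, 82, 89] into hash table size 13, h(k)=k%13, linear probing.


Insert 80: h=2 -> slot 2
Insert 60: h=8 -> slot 8
Insert 62: h=10 -> slot 10
Insert 6: h=6 -> slot 6
Insert 65: h=0 -> slot 0
Insert 82: h=4 -> slot 4
Insert 89: h=11 -> slot 11

Table: [65, None, 80, None, 82, None, 6, None, 60, None, 62, 89, None]


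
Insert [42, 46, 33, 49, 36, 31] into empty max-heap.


Insert 42: [42]
Insert 46: [46, 42]
Insert 33: [46, 42, 33]
Insert 49: [49, 46, 33, 42]
Insert 36: [49, 46, 33, 42, 36]
Insert 31: [49, 46, 33, 42, 36, 31]

Final heap: [49, 46, 33, 42, 36, 31]


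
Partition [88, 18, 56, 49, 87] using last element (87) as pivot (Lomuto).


Pivot: 87
  18 <= 87: swap -> [18, 88, 56, 49, 87]
  56 <= 87: swap -> [18, 56, 88, 49, 87]
  49 <= 87: swap -> [18, 56, 49, 88, 87]
Place pivot at 3: [18, 56, 49, 87, 88]

Partitioned: [18, 56, 49, 87, 88]


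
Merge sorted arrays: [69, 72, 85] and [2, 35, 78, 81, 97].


Take 2 from B
Take 35 from B
Take 69 from A
Take 72 from A
Take 78 from B
Take 81 from B
Take 85 from A

Merged: [2, 35, 69, 72, 78, 81, 85, 97]


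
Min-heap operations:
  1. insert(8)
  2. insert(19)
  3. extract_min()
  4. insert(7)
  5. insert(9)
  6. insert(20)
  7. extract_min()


insert(8) -> [8]
insert(19) -> [8, 19]
extract_min()->8, [19]
insert(7) -> [7, 19]
insert(9) -> [7, 19, 9]
insert(20) -> [7, 19, 9, 20]
extract_min()->7, [9, 19, 20]

Final heap: [9, 19, 20]


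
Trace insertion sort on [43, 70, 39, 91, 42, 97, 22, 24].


Initial: [43, 70, 39, 91, 42, 97, 22, 24]
Insert 70: [43, 70, 39, 91, 42, 97, 22, 24]
Insert 39: [39, 43, 70, 91, 42, 97, 22, 24]
Insert 91: [39, 43, 70, 91, 42, 97, 22, 24]
Insert 42: [39, 42, 43, 70, 91, 97, 22, 24]
Insert 97: [39, 42, 43, 70, 91, 97, 22, 24]
Insert 22: [22, 39, 42, 43, 70, 91, 97, 24]
Insert 24: [22, 24, 39, 42, 43, 70, 91, 97]

Sorted: [22, 24, 39, 42, 43, 70, 91, 97]


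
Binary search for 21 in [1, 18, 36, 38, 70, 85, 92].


Step 1: lo=0, hi=6, mid=3, val=38
Step 2: lo=0, hi=2, mid=1, val=18
Step 3: lo=2, hi=2, mid=2, val=36

Not found


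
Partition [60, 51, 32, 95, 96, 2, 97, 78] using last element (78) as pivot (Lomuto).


Pivot: 78
  60 <= 78: advance i (no swap)
  51 <= 78: advance i (no swap)
  32 <= 78: advance i (no swap)
  2 <= 78: swap -> [60, 51, 32, 2, 96, 95, 97, 78]
Place pivot at 4: [60, 51, 32, 2, 78, 95, 97, 96]

Partitioned: [60, 51, 32, 2, 78, 95, 97, 96]


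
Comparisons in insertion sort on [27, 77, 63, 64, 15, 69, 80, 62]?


Algorithm: insertion sort
Input: [27, 77, 63, 64, 15, 69, 80, 62]
Sorted: [15, 27, 62, 63, 64, 69, 77, 80]

18


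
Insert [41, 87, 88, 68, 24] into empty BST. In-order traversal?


Insert 41: root
Insert 87: R from 41
Insert 88: R from 41 -> R from 87
Insert 68: R from 41 -> L from 87
Insert 24: L from 41

In-order: [24, 41, 68, 87, 88]


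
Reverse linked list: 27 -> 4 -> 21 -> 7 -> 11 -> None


Step 1: curr=27, set curr.next=prev(None) | reversed so far: 27
Step 2: curr=4, set curr.next=prev(27) | reversed so far: 4 -> 27
Step 3: curr=21, set curr.next=prev(4) | reversed so far: 21 -> 4 -> 27
Step 4: curr=7, set curr.next=prev(21) | reversed so far: 7 -> 21 -> 4 -> 27
Step 5: curr=11, set curr.next=prev(7) | reversed so far: 11 -> 7 -> 21 -> 4 -> 27

11 -> 7 -> 21 -> 4 -> 27 -> None


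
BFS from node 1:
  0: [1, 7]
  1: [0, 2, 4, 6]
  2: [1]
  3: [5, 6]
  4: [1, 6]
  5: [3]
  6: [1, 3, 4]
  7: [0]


Visit 1, enqueue [0, 2, 4, 6]
Visit 0, enqueue [7]
Visit 2, enqueue []
Visit 4, enqueue []
Visit 6, enqueue [3]
Visit 7, enqueue []
Visit 3, enqueue [5]
Visit 5, enqueue []

BFS order: [1, 0, 2, 4, 6, 7, 3, 5]


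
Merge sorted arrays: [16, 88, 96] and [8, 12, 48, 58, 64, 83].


Take 8 from B
Take 12 from B
Take 16 from A
Take 48 from B
Take 58 from B
Take 64 from B
Take 83 from B

Merged: [8, 12, 16, 48, 58, 64, 83, 88, 96]


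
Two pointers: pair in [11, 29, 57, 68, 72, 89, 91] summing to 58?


lo=0(11)+hi=6(91)=102
lo=0(11)+hi=5(89)=100
lo=0(11)+hi=4(72)=83
lo=0(11)+hi=3(68)=79
lo=0(11)+hi=2(57)=68
lo=0(11)+hi=1(29)=40

No pair found


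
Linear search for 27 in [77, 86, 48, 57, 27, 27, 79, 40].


i=0: 77!=27
i=1: 86!=27
i=2: 48!=27
i=3: 57!=27
i=4: 27==27 found!

Found at 4, 5 comps


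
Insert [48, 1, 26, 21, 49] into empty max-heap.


Insert 48: [48]
Insert 1: [48, 1]
Insert 26: [48, 1, 26]
Insert 21: [48, 21, 26, 1]
Insert 49: [49, 48, 26, 1, 21]

Final heap: [49, 48, 26, 1, 21]


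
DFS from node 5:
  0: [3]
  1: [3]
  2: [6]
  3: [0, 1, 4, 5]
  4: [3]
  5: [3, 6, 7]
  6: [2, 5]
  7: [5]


Visit 5, push [7, 6, 3]
Visit 3, push [4, 1, 0]
Visit 0, push []
Visit 1, push []
Visit 4, push []
Visit 6, push [2]
Visit 2, push []
Visit 7, push []

DFS order: [5, 3, 0, 1, 4, 6, 2, 7]


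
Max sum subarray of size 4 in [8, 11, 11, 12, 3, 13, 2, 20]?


[0:4]: 42
[1:5]: 37
[2:6]: 39
[3:7]: 30
[4:8]: 38

Max: 42 at [0:4]


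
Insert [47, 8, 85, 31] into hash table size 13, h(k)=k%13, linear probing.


Insert 47: h=8 -> slot 8
Insert 8: h=8, 1 probes -> slot 9
Insert 85: h=7 -> slot 7
Insert 31: h=5 -> slot 5

Table: [None, None, None, None, None, 31, None, 85, 47, 8, None, None, None]


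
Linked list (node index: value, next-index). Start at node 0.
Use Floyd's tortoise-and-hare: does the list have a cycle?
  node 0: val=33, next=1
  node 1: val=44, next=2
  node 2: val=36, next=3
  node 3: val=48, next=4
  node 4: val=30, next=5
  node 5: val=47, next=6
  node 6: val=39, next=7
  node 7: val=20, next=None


Floyd's tortoise (slow, +1) and hare (fast, +2):
  init: slow=0, fast=0
  step 1: slow=1, fast=2
  step 2: slow=2, fast=4
  step 3: slow=3, fast=6
  step 4: fast 6->7->None, no cycle

Cycle: no


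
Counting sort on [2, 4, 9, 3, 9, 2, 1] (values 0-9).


Input: [2, 4, 9, 3, 9, 2, 1]
Counts: [0, 1, 2, 1, 1, 0, 0, 0, 0, 2]

Sorted: [1, 2, 2, 3, 4, 9, 9]


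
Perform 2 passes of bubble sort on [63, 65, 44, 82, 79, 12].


Initial: [63, 65, 44, 82, 79, 12]
Pass 1: [63, 44, 65, 79, 12, 82] (3 swaps)
Pass 2: [44, 63, 65, 12, 79, 82] (2 swaps)

After 2 passes: [44, 63, 65, 12, 79, 82]


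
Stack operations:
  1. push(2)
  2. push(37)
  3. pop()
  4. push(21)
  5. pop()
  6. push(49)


push(2) -> [2]
push(37) -> [2, 37]
pop()->37, [2]
push(21) -> [2, 21]
pop()->21, [2]
push(49) -> [2, 49]

Final stack: [2, 49]


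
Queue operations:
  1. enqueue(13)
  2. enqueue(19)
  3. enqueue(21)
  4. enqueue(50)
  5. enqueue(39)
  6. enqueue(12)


enqueue(13) -> [13]
enqueue(19) -> [13, 19]
enqueue(21) -> [13, 19, 21]
enqueue(50) -> [13, 19, 21, 50]
enqueue(39) -> [13, 19, 21, 50, 39]
enqueue(12) -> [13, 19, 21, 50, 39, 12]

Final queue: [13, 19, 21, 50, 39, 12]
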